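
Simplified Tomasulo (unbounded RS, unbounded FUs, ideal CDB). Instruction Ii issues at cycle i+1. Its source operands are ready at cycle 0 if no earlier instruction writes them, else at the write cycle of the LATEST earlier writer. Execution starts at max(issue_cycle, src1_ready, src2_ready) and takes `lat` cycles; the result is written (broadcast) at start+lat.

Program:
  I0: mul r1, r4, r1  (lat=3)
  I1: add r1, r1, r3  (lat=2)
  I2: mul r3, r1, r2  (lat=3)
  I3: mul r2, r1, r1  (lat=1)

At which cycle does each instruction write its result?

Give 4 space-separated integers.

I0 mul r1: issue@1 deps=(None,None) exec_start@1 write@4
I1 add r1: issue@2 deps=(0,None) exec_start@4 write@6
I2 mul r3: issue@3 deps=(1,None) exec_start@6 write@9
I3 mul r2: issue@4 deps=(1,1) exec_start@6 write@7

Answer: 4 6 9 7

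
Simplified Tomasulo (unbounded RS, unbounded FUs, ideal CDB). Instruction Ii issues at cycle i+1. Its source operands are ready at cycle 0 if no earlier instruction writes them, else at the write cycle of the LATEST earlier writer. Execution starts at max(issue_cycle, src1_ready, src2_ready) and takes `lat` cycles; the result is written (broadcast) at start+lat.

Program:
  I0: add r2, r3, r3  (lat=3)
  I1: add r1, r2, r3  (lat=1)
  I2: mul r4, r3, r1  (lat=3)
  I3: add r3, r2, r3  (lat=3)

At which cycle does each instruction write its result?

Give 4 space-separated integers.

Answer: 4 5 8 7

Derivation:
I0 add r2: issue@1 deps=(None,None) exec_start@1 write@4
I1 add r1: issue@2 deps=(0,None) exec_start@4 write@5
I2 mul r4: issue@3 deps=(None,1) exec_start@5 write@8
I3 add r3: issue@4 deps=(0,None) exec_start@4 write@7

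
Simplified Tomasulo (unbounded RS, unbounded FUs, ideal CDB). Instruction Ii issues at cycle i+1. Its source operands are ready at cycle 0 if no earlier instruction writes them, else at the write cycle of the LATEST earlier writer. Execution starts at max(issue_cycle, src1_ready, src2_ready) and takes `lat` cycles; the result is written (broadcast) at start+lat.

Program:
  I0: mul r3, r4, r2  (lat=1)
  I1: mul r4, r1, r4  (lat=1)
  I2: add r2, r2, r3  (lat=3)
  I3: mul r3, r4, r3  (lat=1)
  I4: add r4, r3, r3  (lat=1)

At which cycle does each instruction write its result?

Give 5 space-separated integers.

Answer: 2 3 6 5 6

Derivation:
I0 mul r3: issue@1 deps=(None,None) exec_start@1 write@2
I1 mul r4: issue@2 deps=(None,None) exec_start@2 write@3
I2 add r2: issue@3 deps=(None,0) exec_start@3 write@6
I3 mul r3: issue@4 deps=(1,0) exec_start@4 write@5
I4 add r4: issue@5 deps=(3,3) exec_start@5 write@6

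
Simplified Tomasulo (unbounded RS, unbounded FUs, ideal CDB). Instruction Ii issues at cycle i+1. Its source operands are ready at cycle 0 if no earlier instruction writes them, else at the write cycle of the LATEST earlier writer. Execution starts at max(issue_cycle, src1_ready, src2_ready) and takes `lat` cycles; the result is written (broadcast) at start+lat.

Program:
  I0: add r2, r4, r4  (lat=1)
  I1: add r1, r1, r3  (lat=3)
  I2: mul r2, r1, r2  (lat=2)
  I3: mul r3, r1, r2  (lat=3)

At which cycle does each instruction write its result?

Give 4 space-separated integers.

Answer: 2 5 7 10

Derivation:
I0 add r2: issue@1 deps=(None,None) exec_start@1 write@2
I1 add r1: issue@2 deps=(None,None) exec_start@2 write@5
I2 mul r2: issue@3 deps=(1,0) exec_start@5 write@7
I3 mul r3: issue@4 deps=(1,2) exec_start@7 write@10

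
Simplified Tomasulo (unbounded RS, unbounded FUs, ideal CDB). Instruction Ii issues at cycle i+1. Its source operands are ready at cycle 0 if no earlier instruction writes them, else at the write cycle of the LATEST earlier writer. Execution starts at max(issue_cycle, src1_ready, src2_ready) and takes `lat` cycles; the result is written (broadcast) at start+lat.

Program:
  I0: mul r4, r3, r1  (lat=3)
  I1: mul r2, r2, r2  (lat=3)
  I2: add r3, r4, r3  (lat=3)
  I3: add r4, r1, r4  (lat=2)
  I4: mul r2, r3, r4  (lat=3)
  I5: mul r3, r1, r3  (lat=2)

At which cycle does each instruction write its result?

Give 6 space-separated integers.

I0 mul r4: issue@1 deps=(None,None) exec_start@1 write@4
I1 mul r2: issue@2 deps=(None,None) exec_start@2 write@5
I2 add r3: issue@3 deps=(0,None) exec_start@4 write@7
I3 add r4: issue@4 deps=(None,0) exec_start@4 write@6
I4 mul r2: issue@5 deps=(2,3) exec_start@7 write@10
I5 mul r3: issue@6 deps=(None,2) exec_start@7 write@9

Answer: 4 5 7 6 10 9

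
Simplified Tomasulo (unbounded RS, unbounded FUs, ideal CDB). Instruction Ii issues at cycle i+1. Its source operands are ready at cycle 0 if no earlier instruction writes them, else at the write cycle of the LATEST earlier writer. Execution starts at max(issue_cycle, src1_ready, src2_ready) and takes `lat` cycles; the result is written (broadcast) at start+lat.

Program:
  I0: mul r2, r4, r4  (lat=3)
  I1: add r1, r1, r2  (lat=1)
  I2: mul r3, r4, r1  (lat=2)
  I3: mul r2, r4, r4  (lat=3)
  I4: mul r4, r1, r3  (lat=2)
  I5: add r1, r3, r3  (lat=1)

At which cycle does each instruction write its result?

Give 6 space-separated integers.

I0 mul r2: issue@1 deps=(None,None) exec_start@1 write@4
I1 add r1: issue@2 deps=(None,0) exec_start@4 write@5
I2 mul r3: issue@3 deps=(None,1) exec_start@5 write@7
I3 mul r2: issue@4 deps=(None,None) exec_start@4 write@7
I4 mul r4: issue@5 deps=(1,2) exec_start@7 write@9
I5 add r1: issue@6 deps=(2,2) exec_start@7 write@8

Answer: 4 5 7 7 9 8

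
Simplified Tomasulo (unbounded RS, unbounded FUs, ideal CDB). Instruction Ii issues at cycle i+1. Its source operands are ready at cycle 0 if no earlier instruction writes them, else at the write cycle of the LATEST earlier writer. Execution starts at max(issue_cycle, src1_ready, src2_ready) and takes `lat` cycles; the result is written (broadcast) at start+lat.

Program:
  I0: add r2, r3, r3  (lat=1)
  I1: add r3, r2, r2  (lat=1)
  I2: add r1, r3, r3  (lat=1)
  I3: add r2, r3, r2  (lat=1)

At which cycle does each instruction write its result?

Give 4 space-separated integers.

I0 add r2: issue@1 deps=(None,None) exec_start@1 write@2
I1 add r3: issue@2 deps=(0,0) exec_start@2 write@3
I2 add r1: issue@3 deps=(1,1) exec_start@3 write@4
I3 add r2: issue@4 deps=(1,0) exec_start@4 write@5

Answer: 2 3 4 5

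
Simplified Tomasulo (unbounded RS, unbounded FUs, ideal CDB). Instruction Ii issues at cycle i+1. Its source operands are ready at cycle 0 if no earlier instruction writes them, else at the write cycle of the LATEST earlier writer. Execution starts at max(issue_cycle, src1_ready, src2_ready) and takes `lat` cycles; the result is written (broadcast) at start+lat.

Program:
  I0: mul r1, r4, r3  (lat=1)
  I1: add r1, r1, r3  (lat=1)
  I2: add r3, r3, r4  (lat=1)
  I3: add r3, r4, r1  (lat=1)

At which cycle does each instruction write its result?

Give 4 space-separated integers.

I0 mul r1: issue@1 deps=(None,None) exec_start@1 write@2
I1 add r1: issue@2 deps=(0,None) exec_start@2 write@3
I2 add r3: issue@3 deps=(None,None) exec_start@3 write@4
I3 add r3: issue@4 deps=(None,1) exec_start@4 write@5

Answer: 2 3 4 5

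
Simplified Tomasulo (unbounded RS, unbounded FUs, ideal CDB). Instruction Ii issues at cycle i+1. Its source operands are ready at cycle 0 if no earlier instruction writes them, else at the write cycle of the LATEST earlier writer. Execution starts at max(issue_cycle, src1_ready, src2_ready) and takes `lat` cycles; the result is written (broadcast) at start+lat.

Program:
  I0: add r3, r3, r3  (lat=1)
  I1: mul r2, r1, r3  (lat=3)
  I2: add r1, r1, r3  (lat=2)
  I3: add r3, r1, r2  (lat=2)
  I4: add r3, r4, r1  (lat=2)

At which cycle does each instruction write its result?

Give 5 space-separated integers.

I0 add r3: issue@1 deps=(None,None) exec_start@1 write@2
I1 mul r2: issue@2 deps=(None,0) exec_start@2 write@5
I2 add r1: issue@3 deps=(None,0) exec_start@3 write@5
I3 add r3: issue@4 deps=(2,1) exec_start@5 write@7
I4 add r3: issue@5 deps=(None,2) exec_start@5 write@7

Answer: 2 5 5 7 7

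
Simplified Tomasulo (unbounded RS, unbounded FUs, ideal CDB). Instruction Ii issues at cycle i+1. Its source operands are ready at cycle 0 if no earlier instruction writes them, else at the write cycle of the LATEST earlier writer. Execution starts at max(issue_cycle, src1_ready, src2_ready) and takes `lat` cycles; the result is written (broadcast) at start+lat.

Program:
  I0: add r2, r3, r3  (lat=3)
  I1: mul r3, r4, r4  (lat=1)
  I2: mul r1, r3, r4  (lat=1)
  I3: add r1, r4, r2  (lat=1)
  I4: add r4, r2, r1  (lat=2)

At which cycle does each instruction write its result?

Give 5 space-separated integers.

I0 add r2: issue@1 deps=(None,None) exec_start@1 write@4
I1 mul r3: issue@2 deps=(None,None) exec_start@2 write@3
I2 mul r1: issue@3 deps=(1,None) exec_start@3 write@4
I3 add r1: issue@4 deps=(None,0) exec_start@4 write@5
I4 add r4: issue@5 deps=(0,3) exec_start@5 write@7

Answer: 4 3 4 5 7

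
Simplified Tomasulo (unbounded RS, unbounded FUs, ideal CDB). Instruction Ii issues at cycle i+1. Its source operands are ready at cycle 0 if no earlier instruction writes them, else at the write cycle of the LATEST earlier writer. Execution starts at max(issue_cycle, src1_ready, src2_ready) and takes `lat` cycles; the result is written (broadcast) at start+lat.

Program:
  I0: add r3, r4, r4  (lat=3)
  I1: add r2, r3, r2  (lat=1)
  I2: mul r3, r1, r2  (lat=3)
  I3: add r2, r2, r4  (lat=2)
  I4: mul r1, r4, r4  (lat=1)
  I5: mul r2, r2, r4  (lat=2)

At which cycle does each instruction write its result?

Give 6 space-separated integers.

I0 add r3: issue@1 deps=(None,None) exec_start@1 write@4
I1 add r2: issue@2 deps=(0,None) exec_start@4 write@5
I2 mul r3: issue@3 deps=(None,1) exec_start@5 write@8
I3 add r2: issue@4 deps=(1,None) exec_start@5 write@7
I4 mul r1: issue@5 deps=(None,None) exec_start@5 write@6
I5 mul r2: issue@6 deps=(3,None) exec_start@7 write@9

Answer: 4 5 8 7 6 9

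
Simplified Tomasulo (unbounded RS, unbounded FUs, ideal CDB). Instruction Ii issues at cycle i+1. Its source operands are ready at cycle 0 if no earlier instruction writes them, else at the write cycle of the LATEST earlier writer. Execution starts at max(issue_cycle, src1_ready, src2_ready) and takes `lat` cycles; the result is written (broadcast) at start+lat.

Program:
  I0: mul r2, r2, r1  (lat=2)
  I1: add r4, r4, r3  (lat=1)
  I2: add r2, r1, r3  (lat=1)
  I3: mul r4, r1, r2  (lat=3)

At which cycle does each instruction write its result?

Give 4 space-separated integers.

Answer: 3 3 4 7

Derivation:
I0 mul r2: issue@1 deps=(None,None) exec_start@1 write@3
I1 add r4: issue@2 deps=(None,None) exec_start@2 write@3
I2 add r2: issue@3 deps=(None,None) exec_start@3 write@4
I3 mul r4: issue@4 deps=(None,2) exec_start@4 write@7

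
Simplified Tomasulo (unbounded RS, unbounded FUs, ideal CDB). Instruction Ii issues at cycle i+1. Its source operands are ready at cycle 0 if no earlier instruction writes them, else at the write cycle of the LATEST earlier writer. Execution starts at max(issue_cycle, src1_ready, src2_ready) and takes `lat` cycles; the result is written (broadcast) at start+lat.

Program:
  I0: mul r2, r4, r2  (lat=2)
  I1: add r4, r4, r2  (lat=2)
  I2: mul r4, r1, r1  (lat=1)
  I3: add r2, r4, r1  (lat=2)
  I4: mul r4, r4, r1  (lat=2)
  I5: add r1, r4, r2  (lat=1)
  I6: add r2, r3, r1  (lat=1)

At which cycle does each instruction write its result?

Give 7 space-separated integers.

I0 mul r2: issue@1 deps=(None,None) exec_start@1 write@3
I1 add r4: issue@2 deps=(None,0) exec_start@3 write@5
I2 mul r4: issue@3 deps=(None,None) exec_start@3 write@4
I3 add r2: issue@4 deps=(2,None) exec_start@4 write@6
I4 mul r4: issue@5 deps=(2,None) exec_start@5 write@7
I5 add r1: issue@6 deps=(4,3) exec_start@7 write@8
I6 add r2: issue@7 deps=(None,5) exec_start@8 write@9

Answer: 3 5 4 6 7 8 9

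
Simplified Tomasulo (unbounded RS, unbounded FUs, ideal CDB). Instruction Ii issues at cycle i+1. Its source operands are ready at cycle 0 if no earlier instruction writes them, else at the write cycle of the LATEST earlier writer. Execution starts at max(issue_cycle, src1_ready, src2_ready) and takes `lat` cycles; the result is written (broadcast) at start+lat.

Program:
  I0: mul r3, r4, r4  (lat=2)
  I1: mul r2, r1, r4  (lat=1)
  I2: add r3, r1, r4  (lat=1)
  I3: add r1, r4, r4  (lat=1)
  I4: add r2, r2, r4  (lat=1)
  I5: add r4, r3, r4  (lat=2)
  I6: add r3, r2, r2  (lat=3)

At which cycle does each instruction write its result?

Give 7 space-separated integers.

Answer: 3 3 4 5 6 8 10

Derivation:
I0 mul r3: issue@1 deps=(None,None) exec_start@1 write@3
I1 mul r2: issue@2 deps=(None,None) exec_start@2 write@3
I2 add r3: issue@3 deps=(None,None) exec_start@3 write@4
I3 add r1: issue@4 deps=(None,None) exec_start@4 write@5
I4 add r2: issue@5 deps=(1,None) exec_start@5 write@6
I5 add r4: issue@6 deps=(2,None) exec_start@6 write@8
I6 add r3: issue@7 deps=(4,4) exec_start@7 write@10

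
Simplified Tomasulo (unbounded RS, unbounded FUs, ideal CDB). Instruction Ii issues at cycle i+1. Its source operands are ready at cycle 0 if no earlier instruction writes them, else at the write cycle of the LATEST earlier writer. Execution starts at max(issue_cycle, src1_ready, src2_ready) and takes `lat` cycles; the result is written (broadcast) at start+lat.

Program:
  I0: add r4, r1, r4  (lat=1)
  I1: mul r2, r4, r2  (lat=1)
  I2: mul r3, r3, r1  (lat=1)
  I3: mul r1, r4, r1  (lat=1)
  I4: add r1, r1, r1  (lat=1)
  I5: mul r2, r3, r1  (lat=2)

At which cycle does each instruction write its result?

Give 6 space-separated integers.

I0 add r4: issue@1 deps=(None,None) exec_start@1 write@2
I1 mul r2: issue@2 deps=(0,None) exec_start@2 write@3
I2 mul r3: issue@3 deps=(None,None) exec_start@3 write@4
I3 mul r1: issue@4 deps=(0,None) exec_start@4 write@5
I4 add r1: issue@5 deps=(3,3) exec_start@5 write@6
I5 mul r2: issue@6 deps=(2,4) exec_start@6 write@8

Answer: 2 3 4 5 6 8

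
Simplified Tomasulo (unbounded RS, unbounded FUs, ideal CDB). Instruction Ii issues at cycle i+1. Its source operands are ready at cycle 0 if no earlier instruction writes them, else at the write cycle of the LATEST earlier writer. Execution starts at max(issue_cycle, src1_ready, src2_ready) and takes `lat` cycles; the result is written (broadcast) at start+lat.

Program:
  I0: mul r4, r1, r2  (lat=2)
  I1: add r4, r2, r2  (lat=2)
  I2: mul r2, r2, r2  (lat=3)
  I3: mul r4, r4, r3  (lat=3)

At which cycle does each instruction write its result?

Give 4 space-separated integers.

Answer: 3 4 6 7

Derivation:
I0 mul r4: issue@1 deps=(None,None) exec_start@1 write@3
I1 add r4: issue@2 deps=(None,None) exec_start@2 write@4
I2 mul r2: issue@3 deps=(None,None) exec_start@3 write@6
I3 mul r4: issue@4 deps=(1,None) exec_start@4 write@7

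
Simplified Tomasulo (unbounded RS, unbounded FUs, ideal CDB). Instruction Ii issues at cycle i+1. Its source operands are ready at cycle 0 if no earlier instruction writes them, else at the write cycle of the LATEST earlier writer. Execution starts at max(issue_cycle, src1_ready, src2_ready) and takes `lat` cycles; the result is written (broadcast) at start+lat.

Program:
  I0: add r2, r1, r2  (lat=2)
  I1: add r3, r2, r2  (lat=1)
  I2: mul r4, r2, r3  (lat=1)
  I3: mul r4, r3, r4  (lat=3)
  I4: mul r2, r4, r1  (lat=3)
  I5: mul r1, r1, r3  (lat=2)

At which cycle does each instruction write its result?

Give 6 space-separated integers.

Answer: 3 4 5 8 11 8

Derivation:
I0 add r2: issue@1 deps=(None,None) exec_start@1 write@3
I1 add r3: issue@2 deps=(0,0) exec_start@3 write@4
I2 mul r4: issue@3 deps=(0,1) exec_start@4 write@5
I3 mul r4: issue@4 deps=(1,2) exec_start@5 write@8
I4 mul r2: issue@5 deps=(3,None) exec_start@8 write@11
I5 mul r1: issue@6 deps=(None,1) exec_start@6 write@8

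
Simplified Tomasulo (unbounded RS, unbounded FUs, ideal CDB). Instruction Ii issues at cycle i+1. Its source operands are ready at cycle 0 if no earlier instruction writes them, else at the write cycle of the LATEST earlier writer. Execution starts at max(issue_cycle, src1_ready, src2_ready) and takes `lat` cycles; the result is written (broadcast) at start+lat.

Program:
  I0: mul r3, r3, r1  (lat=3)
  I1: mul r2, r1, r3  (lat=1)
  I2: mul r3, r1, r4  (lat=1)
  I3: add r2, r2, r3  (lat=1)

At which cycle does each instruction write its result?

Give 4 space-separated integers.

Answer: 4 5 4 6

Derivation:
I0 mul r3: issue@1 deps=(None,None) exec_start@1 write@4
I1 mul r2: issue@2 deps=(None,0) exec_start@4 write@5
I2 mul r3: issue@3 deps=(None,None) exec_start@3 write@4
I3 add r2: issue@4 deps=(1,2) exec_start@5 write@6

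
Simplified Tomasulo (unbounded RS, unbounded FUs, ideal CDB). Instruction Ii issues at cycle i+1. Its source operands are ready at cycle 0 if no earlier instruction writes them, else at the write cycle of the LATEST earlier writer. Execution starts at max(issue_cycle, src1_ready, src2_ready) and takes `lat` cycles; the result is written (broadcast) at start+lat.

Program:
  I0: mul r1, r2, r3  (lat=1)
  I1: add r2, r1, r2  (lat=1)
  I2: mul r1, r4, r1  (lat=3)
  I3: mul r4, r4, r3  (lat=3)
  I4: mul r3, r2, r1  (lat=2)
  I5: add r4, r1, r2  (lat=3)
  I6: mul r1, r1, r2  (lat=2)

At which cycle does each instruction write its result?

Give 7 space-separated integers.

Answer: 2 3 6 7 8 9 9

Derivation:
I0 mul r1: issue@1 deps=(None,None) exec_start@1 write@2
I1 add r2: issue@2 deps=(0,None) exec_start@2 write@3
I2 mul r1: issue@3 deps=(None,0) exec_start@3 write@6
I3 mul r4: issue@4 deps=(None,None) exec_start@4 write@7
I4 mul r3: issue@5 deps=(1,2) exec_start@6 write@8
I5 add r4: issue@6 deps=(2,1) exec_start@6 write@9
I6 mul r1: issue@7 deps=(2,1) exec_start@7 write@9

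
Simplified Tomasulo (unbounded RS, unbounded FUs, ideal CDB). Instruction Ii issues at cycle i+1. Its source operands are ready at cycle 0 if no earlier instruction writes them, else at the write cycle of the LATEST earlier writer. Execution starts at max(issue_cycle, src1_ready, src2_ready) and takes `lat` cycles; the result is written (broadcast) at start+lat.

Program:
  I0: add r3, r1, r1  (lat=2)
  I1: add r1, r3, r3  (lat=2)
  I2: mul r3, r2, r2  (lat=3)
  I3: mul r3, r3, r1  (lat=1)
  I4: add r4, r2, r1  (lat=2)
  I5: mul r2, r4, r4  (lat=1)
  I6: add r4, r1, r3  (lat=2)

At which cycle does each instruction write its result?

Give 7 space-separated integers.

I0 add r3: issue@1 deps=(None,None) exec_start@1 write@3
I1 add r1: issue@2 deps=(0,0) exec_start@3 write@5
I2 mul r3: issue@3 deps=(None,None) exec_start@3 write@6
I3 mul r3: issue@4 deps=(2,1) exec_start@6 write@7
I4 add r4: issue@5 deps=(None,1) exec_start@5 write@7
I5 mul r2: issue@6 deps=(4,4) exec_start@7 write@8
I6 add r4: issue@7 deps=(1,3) exec_start@7 write@9

Answer: 3 5 6 7 7 8 9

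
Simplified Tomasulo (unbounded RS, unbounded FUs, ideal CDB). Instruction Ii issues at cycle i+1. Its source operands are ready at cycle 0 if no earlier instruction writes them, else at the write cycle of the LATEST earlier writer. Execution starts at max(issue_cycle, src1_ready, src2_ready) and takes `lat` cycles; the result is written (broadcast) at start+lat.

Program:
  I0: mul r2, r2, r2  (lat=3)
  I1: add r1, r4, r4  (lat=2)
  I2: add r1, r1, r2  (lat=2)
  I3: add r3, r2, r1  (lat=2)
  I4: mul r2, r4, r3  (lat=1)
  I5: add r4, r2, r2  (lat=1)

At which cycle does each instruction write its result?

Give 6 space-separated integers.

Answer: 4 4 6 8 9 10

Derivation:
I0 mul r2: issue@1 deps=(None,None) exec_start@1 write@4
I1 add r1: issue@2 deps=(None,None) exec_start@2 write@4
I2 add r1: issue@3 deps=(1,0) exec_start@4 write@6
I3 add r3: issue@4 deps=(0,2) exec_start@6 write@8
I4 mul r2: issue@5 deps=(None,3) exec_start@8 write@9
I5 add r4: issue@6 deps=(4,4) exec_start@9 write@10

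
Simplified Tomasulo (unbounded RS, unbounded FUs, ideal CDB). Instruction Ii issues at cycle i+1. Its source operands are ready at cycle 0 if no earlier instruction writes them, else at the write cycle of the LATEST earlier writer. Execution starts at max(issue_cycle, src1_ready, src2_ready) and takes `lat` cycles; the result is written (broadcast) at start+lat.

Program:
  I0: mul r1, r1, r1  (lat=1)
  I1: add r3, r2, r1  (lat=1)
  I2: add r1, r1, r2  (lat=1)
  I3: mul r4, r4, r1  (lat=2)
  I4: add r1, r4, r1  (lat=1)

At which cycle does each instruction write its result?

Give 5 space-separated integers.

I0 mul r1: issue@1 deps=(None,None) exec_start@1 write@2
I1 add r3: issue@2 deps=(None,0) exec_start@2 write@3
I2 add r1: issue@3 deps=(0,None) exec_start@3 write@4
I3 mul r4: issue@4 deps=(None,2) exec_start@4 write@6
I4 add r1: issue@5 deps=(3,2) exec_start@6 write@7

Answer: 2 3 4 6 7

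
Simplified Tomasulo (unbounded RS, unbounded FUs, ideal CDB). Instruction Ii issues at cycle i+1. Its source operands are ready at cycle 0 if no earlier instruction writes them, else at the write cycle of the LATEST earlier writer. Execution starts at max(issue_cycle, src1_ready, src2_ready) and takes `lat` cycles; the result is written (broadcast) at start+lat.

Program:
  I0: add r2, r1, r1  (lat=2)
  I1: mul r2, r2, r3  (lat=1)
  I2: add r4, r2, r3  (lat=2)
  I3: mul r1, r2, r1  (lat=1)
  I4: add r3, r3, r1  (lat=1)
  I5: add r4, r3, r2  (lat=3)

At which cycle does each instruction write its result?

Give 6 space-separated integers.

Answer: 3 4 6 5 6 9

Derivation:
I0 add r2: issue@1 deps=(None,None) exec_start@1 write@3
I1 mul r2: issue@2 deps=(0,None) exec_start@3 write@4
I2 add r4: issue@3 deps=(1,None) exec_start@4 write@6
I3 mul r1: issue@4 deps=(1,None) exec_start@4 write@5
I4 add r3: issue@5 deps=(None,3) exec_start@5 write@6
I5 add r4: issue@6 deps=(4,1) exec_start@6 write@9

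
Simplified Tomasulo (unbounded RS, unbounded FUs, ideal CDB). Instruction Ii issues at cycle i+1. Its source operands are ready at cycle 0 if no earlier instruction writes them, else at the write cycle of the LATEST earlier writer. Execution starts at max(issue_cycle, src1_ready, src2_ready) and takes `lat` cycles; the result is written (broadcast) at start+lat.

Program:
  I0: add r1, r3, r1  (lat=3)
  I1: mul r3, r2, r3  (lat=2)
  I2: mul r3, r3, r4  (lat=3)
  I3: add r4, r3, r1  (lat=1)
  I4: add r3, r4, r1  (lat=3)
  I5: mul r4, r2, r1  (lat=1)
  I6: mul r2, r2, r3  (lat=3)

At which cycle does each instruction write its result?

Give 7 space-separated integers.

I0 add r1: issue@1 deps=(None,None) exec_start@1 write@4
I1 mul r3: issue@2 deps=(None,None) exec_start@2 write@4
I2 mul r3: issue@3 deps=(1,None) exec_start@4 write@7
I3 add r4: issue@4 deps=(2,0) exec_start@7 write@8
I4 add r3: issue@5 deps=(3,0) exec_start@8 write@11
I5 mul r4: issue@6 deps=(None,0) exec_start@6 write@7
I6 mul r2: issue@7 deps=(None,4) exec_start@11 write@14

Answer: 4 4 7 8 11 7 14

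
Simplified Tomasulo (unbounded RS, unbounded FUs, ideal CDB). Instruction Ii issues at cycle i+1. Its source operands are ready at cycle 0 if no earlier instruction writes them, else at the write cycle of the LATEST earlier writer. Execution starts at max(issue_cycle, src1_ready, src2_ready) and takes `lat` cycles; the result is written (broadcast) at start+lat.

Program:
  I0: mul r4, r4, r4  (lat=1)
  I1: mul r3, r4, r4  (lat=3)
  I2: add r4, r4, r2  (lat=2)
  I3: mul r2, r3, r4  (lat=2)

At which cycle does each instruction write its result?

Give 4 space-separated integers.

I0 mul r4: issue@1 deps=(None,None) exec_start@1 write@2
I1 mul r3: issue@2 deps=(0,0) exec_start@2 write@5
I2 add r4: issue@3 deps=(0,None) exec_start@3 write@5
I3 mul r2: issue@4 deps=(1,2) exec_start@5 write@7

Answer: 2 5 5 7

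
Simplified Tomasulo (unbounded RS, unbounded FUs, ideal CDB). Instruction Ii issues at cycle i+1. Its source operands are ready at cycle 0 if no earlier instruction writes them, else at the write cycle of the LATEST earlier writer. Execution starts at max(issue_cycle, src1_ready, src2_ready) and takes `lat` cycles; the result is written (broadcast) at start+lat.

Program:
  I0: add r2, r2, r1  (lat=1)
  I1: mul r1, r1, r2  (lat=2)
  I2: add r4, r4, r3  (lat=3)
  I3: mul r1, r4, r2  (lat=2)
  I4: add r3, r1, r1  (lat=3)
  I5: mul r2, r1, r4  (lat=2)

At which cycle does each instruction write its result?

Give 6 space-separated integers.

Answer: 2 4 6 8 11 10

Derivation:
I0 add r2: issue@1 deps=(None,None) exec_start@1 write@2
I1 mul r1: issue@2 deps=(None,0) exec_start@2 write@4
I2 add r4: issue@3 deps=(None,None) exec_start@3 write@6
I3 mul r1: issue@4 deps=(2,0) exec_start@6 write@8
I4 add r3: issue@5 deps=(3,3) exec_start@8 write@11
I5 mul r2: issue@6 deps=(3,2) exec_start@8 write@10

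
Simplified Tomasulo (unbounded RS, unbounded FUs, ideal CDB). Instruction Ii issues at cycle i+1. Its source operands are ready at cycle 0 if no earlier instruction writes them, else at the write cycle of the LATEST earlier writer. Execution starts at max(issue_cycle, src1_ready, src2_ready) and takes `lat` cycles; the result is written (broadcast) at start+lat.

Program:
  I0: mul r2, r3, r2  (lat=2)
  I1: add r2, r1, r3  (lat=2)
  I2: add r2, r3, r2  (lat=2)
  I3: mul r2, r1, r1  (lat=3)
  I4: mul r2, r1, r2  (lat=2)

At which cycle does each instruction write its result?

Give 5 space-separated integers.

I0 mul r2: issue@1 deps=(None,None) exec_start@1 write@3
I1 add r2: issue@2 deps=(None,None) exec_start@2 write@4
I2 add r2: issue@3 deps=(None,1) exec_start@4 write@6
I3 mul r2: issue@4 deps=(None,None) exec_start@4 write@7
I4 mul r2: issue@5 deps=(None,3) exec_start@7 write@9

Answer: 3 4 6 7 9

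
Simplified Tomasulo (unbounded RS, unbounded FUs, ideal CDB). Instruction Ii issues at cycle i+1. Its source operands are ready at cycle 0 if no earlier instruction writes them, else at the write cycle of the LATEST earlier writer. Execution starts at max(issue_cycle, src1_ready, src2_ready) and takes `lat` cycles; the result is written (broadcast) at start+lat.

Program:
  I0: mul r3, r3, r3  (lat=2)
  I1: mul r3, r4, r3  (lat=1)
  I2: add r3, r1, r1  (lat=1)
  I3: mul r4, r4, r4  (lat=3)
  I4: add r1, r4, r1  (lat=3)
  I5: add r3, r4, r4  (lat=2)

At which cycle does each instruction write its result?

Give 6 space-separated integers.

Answer: 3 4 4 7 10 9

Derivation:
I0 mul r3: issue@1 deps=(None,None) exec_start@1 write@3
I1 mul r3: issue@2 deps=(None,0) exec_start@3 write@4
I2 add r3: issue@3 deps=(None,None) exec_start@3 write@4
I3 mul r4: issue@4 deps=(None,None) exec_start@4 write@7
I4 add r1: issue@5 deps=(3,None) exec_start@7 write@10
I5 add r3: issue@6 deps=(3,3) exec_start@7 write@9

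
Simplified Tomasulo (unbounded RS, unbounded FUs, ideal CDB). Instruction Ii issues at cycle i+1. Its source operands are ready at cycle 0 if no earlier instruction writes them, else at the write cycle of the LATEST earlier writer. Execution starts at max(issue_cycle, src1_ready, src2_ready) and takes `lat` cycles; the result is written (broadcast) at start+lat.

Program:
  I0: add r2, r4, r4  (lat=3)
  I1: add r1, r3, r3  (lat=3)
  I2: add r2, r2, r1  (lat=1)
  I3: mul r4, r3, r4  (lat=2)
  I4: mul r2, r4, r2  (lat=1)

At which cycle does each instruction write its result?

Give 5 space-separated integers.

I0 add r2: issue@1 deps=(None,None) exec_start@1 write@4
I1 add r1: issue@2 deps=(None,None) exec_start@2 write@5
I2 add r2: issue@3 deps=(0,1) exec_start@5 write@6
I3 mul r4: issue@4 deps=(None,None) exec_start@4 write@6
I4 mul r2: issue@5 deps=(3,2) exec_start@6 write@7

Answer: 4 5 6 6 7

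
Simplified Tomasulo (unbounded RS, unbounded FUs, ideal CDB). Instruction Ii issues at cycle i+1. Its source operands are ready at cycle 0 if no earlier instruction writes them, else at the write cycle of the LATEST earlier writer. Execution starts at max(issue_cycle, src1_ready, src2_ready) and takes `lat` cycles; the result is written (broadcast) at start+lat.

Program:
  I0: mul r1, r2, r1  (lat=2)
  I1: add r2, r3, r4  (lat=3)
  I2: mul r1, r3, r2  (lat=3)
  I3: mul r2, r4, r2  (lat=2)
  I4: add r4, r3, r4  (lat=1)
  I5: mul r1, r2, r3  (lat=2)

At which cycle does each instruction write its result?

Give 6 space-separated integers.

I0 mul r1: issue@1 deps=(None,None) exec_start@1 write@3
I1 add r2: issue@2 deps=(None,None) exec_start@2 write@5
I2 mul r1: issue@3 deps=(None,1) exec_start@5 write@8
I3 mul r2: issue@4 deps=(None,1) exec_start@5 write@7
I4 add r4: issue@5 deps=(None,None) exec_start@5 write@6
I5 mul r1: issue@6 deps=(3,None) exec_start@7 write@9

Answer: 3 5 8 7 6 9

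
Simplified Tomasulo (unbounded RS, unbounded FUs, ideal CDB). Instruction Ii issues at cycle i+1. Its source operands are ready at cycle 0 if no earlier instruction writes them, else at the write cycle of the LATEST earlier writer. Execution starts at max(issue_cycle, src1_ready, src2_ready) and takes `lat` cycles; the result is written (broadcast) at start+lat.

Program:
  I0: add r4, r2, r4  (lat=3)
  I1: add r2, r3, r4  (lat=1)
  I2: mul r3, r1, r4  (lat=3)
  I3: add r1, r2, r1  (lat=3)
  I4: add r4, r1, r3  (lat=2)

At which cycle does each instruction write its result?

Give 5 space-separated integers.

I0 add r4: issue@1 deps=(None,None) exec_start@1 write@4
I1 add r2: issue@2 deps=(None,0) exec_start@4 write@5
I2 mul r3: issue@3 deps=(None,0) exec_start@4 write@7
I3 add r1: issue@4 deps=(1,None) exec_start@5 write@8
I4 add r4: issue@5 deps=(3,2) exec_start@8 write@10

Answer: 4 5 7 8 10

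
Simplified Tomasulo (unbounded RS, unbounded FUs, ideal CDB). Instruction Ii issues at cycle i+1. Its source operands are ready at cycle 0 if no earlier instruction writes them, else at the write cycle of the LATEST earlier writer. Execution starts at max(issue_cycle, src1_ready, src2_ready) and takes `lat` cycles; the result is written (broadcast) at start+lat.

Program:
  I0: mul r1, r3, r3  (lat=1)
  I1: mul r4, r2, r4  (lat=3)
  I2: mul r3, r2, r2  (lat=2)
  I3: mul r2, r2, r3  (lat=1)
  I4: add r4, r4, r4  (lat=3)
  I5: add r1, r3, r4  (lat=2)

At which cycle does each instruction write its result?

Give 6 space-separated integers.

I0 mul r1: issue@1 deps=(None,None) exec_start@1 write@2
I1 mul r4: issue@2 deps=(None,None) exec_start@2 write@5
I2 mul r3: issue@3 deps=(None,None) exec_start@3 write@5
I3 mul r2: issue@4 deps=(None,2) exec_start@5 write@6
I4 add r4: issue@5 deps=(1,1) exec_start@5 write@8
I5 add r1: issue@6 deps=(2,4) exec_start@8 write@10

Answer: 2 5 5 6 8 10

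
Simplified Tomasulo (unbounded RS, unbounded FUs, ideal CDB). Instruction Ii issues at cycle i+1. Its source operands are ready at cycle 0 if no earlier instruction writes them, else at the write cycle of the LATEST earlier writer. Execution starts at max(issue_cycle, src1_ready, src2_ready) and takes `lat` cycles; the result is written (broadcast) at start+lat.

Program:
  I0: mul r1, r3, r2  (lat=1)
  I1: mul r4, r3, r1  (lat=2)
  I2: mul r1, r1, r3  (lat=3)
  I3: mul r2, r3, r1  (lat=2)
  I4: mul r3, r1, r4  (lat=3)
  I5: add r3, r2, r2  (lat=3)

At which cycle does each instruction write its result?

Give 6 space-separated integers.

Answer: 2 4 6 8 9 11

Derivation:
I0 mul r1: issue@1 deps=(None,None) exec_start@1 write@2
I1 mul r4: issue@2 deps=(None,0) exec_start@2 write@4
I2 mul r1: issue@3 deps=(0,None) exec_start@3 write@6
I3 mul r2: issue@4 deps=(None,2) exec_start@6 write@8
I4 mul r3: issue@5 deps=(2,1) exec_start@6 write@9
I5 add r3: issue@6 deps=(3,3) exec_start@8 write@11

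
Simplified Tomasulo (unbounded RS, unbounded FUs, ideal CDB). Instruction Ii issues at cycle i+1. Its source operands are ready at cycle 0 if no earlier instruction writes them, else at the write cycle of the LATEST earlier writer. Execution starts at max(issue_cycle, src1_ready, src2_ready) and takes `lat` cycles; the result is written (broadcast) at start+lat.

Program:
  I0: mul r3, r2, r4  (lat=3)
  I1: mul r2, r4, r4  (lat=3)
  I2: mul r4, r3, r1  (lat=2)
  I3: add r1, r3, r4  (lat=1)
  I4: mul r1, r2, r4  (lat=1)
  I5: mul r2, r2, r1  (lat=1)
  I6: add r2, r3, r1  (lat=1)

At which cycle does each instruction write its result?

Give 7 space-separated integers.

I0 mul r3: issue@1 deps=(None,None) exec_start@1 write@4
I1 mul r2: issue@2 deps=(None,None) exec_start@2 write@5
I2 mul r4: issue@3 deps=(0,None) exec_start@4 write@6
I3 add r1: issue@4 deps=(0,2) exec_start@6 write@7
I4 mul r1: issue@5 deps=(1,2) exec_start@6 write@7
I5 mul r2: issue@6 deps=(1,4) exec_start@7 write@8
I6 add r2: issue@7 deps=(0,4) exec_start@7 write@8

Answer: 4 5 6 7 7 8 8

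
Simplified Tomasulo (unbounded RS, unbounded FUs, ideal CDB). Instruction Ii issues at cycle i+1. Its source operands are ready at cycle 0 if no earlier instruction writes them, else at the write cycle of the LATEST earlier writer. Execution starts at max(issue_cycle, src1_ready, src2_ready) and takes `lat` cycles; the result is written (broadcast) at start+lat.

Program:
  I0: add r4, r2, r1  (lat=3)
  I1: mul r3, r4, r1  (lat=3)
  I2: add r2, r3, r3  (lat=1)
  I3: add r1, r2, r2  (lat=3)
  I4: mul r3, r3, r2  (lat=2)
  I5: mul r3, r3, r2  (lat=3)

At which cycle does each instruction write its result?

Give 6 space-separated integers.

I0 add r4: issue@1 deps=(None,None) exec_start@1 write@4
I1 mul r3: issue@2 deps=(0,None) exec_start@4 write@7
I2 add r2: issue@3 deps=(1,1) exec_start@7 write@8
I3 add r1: issue@4 deps=(2,2) exec_start@8 write@11
I4 mul r3: issue@5 deps=(1,2) exec_start@8 write@10
I5 mul r3: issue@6 deps=(4,2) exec_start@10 write@13

Answer: 4 7 8 11 10 13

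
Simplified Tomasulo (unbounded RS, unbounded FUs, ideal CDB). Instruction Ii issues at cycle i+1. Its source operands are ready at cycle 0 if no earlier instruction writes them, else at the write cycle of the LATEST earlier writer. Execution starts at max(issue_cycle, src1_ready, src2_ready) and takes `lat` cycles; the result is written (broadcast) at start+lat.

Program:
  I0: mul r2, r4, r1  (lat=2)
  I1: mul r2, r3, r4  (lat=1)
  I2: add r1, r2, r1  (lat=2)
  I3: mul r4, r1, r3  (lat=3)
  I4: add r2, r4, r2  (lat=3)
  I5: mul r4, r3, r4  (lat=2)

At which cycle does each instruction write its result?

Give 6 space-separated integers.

Answer: 3 3 5 8 11 10

Derivation:
I0 mul r2: issue@1 deps=(None,None) exec_start@1 write@3
I1 mul r2: issue@2 deps=(None,None) exec_start@2 write@3
I2 add r1: issue@3 deps=(1,None) exec_start@3 write@5
I3 mul r4: issue@4 deps=(2,None) exec_start@5 write@8
I4 add r2: issue@5 deps=(3,1) exec_start@8 write@11
I5 mul r4: issue@6 deps=(None,3) exec_start@8 write@10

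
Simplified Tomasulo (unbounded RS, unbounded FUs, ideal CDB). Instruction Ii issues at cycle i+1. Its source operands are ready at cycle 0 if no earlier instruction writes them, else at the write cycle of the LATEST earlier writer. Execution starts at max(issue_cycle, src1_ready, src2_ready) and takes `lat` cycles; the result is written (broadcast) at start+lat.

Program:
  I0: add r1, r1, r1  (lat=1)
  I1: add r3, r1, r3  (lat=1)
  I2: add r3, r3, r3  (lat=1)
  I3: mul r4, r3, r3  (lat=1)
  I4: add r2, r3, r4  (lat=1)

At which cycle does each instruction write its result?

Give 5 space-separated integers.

Answer: 2 3 4 5 6

Derivation:
I0 add r1: issue@1 deps=(None,None) exec_start@1 write@2
I1 add r3: issue@2 deps=(0,None) exec_start@2 write@3
I2 add r3: issue@3 deps=(1,1) exec_start@3 write@4
I3 mul r4: issue@4 deps=(2,2) exec_start@4 write@5
I4 add r2: issue@5 deps=(2,3) exec_start@5 write@6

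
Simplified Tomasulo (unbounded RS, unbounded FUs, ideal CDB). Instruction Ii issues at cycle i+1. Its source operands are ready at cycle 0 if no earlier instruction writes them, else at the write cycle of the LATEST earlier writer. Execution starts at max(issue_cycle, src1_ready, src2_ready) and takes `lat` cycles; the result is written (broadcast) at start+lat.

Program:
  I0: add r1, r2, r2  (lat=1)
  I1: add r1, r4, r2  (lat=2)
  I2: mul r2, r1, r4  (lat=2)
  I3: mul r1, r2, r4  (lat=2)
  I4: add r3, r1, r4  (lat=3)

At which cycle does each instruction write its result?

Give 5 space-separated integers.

Answer: 2 4 6 8 11

Derivation:
I0 add r1: issue@1 deps=(None,None) exec_start@1 write@2
I1 add r1: issue@2 deps=(None,None) exec_start@2 write@4
I2 mul r2: issue@3 deps=(1,None) exec_start@4 write@6
I3 mul r1: issue@4 deps=(2,None) exec_start@6 write@8
I4 add r3: issue@5 deps=(3,None) exec_start@8 write@11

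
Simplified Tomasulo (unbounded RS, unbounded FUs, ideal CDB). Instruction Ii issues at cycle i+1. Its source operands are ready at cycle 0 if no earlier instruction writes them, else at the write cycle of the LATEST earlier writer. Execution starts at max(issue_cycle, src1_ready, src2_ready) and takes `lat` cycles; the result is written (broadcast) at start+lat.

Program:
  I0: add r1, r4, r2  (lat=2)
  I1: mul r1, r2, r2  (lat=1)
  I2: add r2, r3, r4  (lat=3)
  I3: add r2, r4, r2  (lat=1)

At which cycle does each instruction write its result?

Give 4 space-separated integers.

Answer: 3 3 6 7

Derivation:
I0 add r1: issue@1 deps=(None,None) exec_start@1 write@3
I1 mul r1: issue@2 deps=(None,None) exec_start@2 write@3
I2 add r2: issue@3 deps=(None,None) exec_start@3 write@6
I3 add r2: issue@4 deps=(None,2) exec_start@6 write@7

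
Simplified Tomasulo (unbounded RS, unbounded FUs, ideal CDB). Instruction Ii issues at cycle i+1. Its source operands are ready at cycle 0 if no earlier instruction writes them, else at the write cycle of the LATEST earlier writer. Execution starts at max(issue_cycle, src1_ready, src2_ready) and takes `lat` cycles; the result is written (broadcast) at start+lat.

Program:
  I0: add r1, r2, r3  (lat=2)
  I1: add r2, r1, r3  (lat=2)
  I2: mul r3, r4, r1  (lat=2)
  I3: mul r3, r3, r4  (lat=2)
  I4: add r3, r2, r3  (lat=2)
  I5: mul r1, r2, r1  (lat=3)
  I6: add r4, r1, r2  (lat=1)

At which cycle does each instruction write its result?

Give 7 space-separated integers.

I0 add r1: issue@1 deps=(None,None) exec_start@1 write@3
I1 add r2: issue@2 deps=(0,None) exec_start@3 write@5
I2 mul r3: issue@3 deps=(None,0) exec_start@3 write@5
I3 mul r3: issue@4 deps=(2,None) exec_start@5 write@7
I4 add r3: issue@5 deps=(1,3) exec_start@7 write@9
I5 mul r1: issue@6 deps=(1,0) exec_start@6 write@9
I6 add r4: issue@7 deps=(5,1) exec_start@9 write@10

Answer: 3 5 5 7 9 9 10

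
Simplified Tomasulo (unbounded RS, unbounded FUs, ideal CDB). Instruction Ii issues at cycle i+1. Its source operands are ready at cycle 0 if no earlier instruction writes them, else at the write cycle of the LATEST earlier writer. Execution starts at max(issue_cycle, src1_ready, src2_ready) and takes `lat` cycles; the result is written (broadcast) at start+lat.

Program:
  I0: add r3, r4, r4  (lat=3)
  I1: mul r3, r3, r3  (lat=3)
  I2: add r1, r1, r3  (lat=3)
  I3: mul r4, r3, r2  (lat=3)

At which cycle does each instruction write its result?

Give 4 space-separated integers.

Answer: 4 7 10 10

Derivation:
I0 add r3: issue@1 deps=(None,None) exec_start@1 write@4
I1 mul r3: issue@2 deps=(0,0) exec_start@4 write@7
I2 add r1: issue@3 deps=(None,1) exec_start@7 write@10
I3 mul r4: issue@4 deps=(1,None) exec_start@7 write@10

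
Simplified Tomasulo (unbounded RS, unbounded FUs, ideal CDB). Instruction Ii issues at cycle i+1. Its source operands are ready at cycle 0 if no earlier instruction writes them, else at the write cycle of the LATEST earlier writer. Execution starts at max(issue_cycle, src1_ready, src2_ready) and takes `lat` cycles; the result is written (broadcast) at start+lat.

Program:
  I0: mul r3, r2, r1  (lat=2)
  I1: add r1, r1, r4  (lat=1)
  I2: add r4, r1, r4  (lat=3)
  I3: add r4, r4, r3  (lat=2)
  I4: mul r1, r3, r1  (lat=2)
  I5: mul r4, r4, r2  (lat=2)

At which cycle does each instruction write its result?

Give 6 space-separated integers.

I0 mul r3: issue@1 deps=(None,None) exec_start@1 write@3
I1 add r1: issue@2 deps=(None,None) exec_start@2 write@3
I2 add r4: issue@3 deps=(1,None) exec_start@3 write@6
I3 add r4: issue@4 deps=(2,0) exec_start@6 write@8
I4 mul r1: issue@5 deps=(0,1) exec_start@5 write@7
I5 mul r4: issue@6 deps=(3,None) exec_start@8 write@10

Answer: 3 3 6 8 7 10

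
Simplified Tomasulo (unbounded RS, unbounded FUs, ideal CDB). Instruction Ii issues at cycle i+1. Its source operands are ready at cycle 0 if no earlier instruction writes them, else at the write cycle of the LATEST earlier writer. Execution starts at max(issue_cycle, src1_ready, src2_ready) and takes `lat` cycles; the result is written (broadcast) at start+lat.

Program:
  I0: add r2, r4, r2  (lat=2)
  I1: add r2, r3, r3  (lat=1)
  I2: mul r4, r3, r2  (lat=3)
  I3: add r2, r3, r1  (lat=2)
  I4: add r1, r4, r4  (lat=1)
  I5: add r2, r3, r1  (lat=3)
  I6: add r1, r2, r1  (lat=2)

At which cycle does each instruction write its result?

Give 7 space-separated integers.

I0 add r2: issue@1 deps=(None,None) exec_start@1 write@3
I1 add r2: issue@2 deps=(None,None) exec_start@2 write@3
I2 mul r4: issue@3 deps=(None,1) exec_start@3 write@6
I3 add r2: issue@4 deps=(None,None) exec_start@4 write@6
I4 add r1: issue@5 deps=(2,2) exec_start@6 write@7
I5 add r2: issue@6 deps=(None,4) exec_start@7 write@10
I6 add r1: issue@7 deps=(5,4) exec_start@10 write@12

Answer: 3 3 6 6 7 10 12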